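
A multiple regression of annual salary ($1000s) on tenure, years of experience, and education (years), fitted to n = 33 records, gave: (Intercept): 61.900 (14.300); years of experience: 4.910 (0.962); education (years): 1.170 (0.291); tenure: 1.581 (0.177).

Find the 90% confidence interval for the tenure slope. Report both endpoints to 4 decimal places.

(1.2803, 1.8817)

Read off: b = 1.581, SE = 0.177 for tenure.
df = n − k − 1 = 33 − 3 − 1 = 29.
t* = t_{0.05, 29} = 1.699127.
Margin = t* × SE = 1.699127 × 0.177 = 0.300745.
CI: 1.581 ± 0.300745 → (1.2803, 1.8817).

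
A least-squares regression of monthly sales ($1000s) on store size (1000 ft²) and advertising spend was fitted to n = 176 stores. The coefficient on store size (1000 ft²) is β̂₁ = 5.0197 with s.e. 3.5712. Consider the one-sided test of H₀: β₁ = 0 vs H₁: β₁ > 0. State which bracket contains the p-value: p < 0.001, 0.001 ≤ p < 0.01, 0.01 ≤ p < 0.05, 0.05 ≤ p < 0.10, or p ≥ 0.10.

t = 5.0197 / 3.5712 = 1.406.
df = n − k − 1 = 176 − 2 − 1 = 173.
One-sided p = P(T_{173} > t) ≈ 0.0808.
So 0.05 ≤ p < 0.10.

0.05 ≤ p < 0.10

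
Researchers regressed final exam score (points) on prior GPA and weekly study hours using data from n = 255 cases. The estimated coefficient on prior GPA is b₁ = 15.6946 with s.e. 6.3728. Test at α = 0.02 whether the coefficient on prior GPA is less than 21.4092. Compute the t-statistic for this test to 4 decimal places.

t = -0.8967

H₀: β₁ = 21.4092 vs H₁: β₁ < 21.4092.
t = (b₁ − β₁⁰)/SE = (15.6946 − 21.4092) / 6.3728 = -0.8967.
df = n − k − 1 = 255 − 2 − 1 = 252.
One-sided p ≈ 0.1854, which is ≥ 0.02, so fail to reject H₀.
The data do not give significant evidence that the true slope on prior GPA is below 21.4092 points per unit, holding the other predictors fixed.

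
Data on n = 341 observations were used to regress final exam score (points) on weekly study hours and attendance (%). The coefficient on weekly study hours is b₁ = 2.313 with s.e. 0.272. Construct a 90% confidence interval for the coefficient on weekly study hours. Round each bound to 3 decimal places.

(1.864, 2.762)

df = n − k − 1 = 341 − 2 − 1 = 338.
t* = t_{0.05, 338} = 1.649374.
Margin = t* × SE = 1.649374 × 0.272 = 0.44863.
CI: 2.313 ± 0.44863 → (1.864, 2.762).
With 90% confidence, each one-unit increase in weekly study hours is associated with a change of between 1.864 and 2.762 points in final exam score, holding the other predictors fixed.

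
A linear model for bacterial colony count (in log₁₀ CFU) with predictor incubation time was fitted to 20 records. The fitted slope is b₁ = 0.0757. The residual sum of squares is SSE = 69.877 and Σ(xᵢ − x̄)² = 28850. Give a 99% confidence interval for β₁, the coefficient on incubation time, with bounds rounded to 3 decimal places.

(0.042, 0.109)

MSE = SSE/(n − 2) = 69.877/18 = 3.88206.
SE(b₁) = √(MSE/Sₓₓ) = √(3.88206/28850) = 0.0116.
df = n − 2 = 18.
t* = t_{0.005, 18} = 2.87844.
Margin = t* × SE = 2.87844 × 0.0116 = 0.03339.
CI: 0.0757 ± 0.03339 → (0.042, 0.109).
With 99% confidence, each one-unit increase in incubation time is associated with a change of between 0.042 and 0.109 log₁₀ CFU in bacterial colony count.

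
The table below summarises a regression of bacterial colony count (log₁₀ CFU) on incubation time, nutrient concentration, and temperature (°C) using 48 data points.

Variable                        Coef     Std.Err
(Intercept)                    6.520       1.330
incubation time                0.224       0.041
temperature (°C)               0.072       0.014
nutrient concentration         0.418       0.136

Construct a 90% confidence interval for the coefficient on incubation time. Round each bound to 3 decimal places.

Read off: b = 0.224, SE = 0.041 for incubation time.
df = n − k − 1 = 48 − 3 − 1 = 44.
t* = t_{0.05, 44} = 1.68023.
Margin = t* × SE = 1.68023 × 0.041 = 0.06889.
CI: 0.224 ± 0.06889 → (0.155, 0.293).

(0.155, 0.293)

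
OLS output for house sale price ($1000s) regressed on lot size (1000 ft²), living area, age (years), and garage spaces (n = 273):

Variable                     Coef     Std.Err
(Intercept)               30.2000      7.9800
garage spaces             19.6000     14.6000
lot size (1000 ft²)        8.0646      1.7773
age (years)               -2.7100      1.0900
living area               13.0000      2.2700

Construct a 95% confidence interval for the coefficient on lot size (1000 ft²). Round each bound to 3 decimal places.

(4.565, 11.564)

Read off: b = 8.0646, SE = 1.7773 for lot size (1000 ft²).
df = n − k − 1 = 273 − 4 − 1 = 268.
t* = t_{0.025, 268} = 1.968855.
Margin = t* × SE = 1.968855 × 1.7773 = 3.49925.
CI: 8.0646 ± 3.49925 → (4.565, 11.564).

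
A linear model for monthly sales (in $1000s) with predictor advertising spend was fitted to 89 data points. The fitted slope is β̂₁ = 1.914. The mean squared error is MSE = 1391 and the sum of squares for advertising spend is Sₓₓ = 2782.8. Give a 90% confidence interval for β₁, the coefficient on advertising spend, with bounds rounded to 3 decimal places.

SE(β̂₁) = √(MSE/Sₓₓ) = √(1391/2782.8) = 0.707005.
df = n − 2 = 87.
t* = t_{0.05, 87} = 1.662557.
Margin = t* × SE = 1.662557 × 0.707005 = 1.17544.
CI: 1.914 ± 1.17544 → (0.739, 3.089).
With 90% confidence, each one-unit increase in advertising spend is associated with a change of between 0.739 and 3.089 $1000s in monthly sales.

(0.739, 3.089)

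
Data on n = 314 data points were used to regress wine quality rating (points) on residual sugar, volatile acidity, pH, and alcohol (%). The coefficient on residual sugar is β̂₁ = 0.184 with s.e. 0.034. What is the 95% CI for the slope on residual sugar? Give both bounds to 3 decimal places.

(0.117, 0.251)

df = n − k − 1 = 314 − 4 − 1 = 309.
t* = t_{0.025, 309} = 1.967671.
Margin = t* × SE = 1.967671 × 0.034 = 0.06690.
CI: 0.184 ± 0.06690 → (0.117, 0.251).
With 95% confidence, each one-unit increase in residual sugar is associated with a change of between 0.117 and 0.251 points in wine quality rating, holding the other predictors fixed.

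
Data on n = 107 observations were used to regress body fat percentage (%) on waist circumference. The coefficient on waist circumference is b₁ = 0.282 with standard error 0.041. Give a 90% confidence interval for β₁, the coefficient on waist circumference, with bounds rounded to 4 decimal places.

df = n − 2 = 107 − 2 = 105.
t* = t_{0.05, 105} = 1.659495.
Margin = t* × SE = 1.659495 × 0.041 = 0.068039.
CI: 0.282 ± 0.068039 → (0.2140, 0.3500).
With 90% confidence, each one-unit increase in waist circumference is associated with a change of between 0.2140 and 0.3500 % in body fat percentage.

(0.2140, 0.3500)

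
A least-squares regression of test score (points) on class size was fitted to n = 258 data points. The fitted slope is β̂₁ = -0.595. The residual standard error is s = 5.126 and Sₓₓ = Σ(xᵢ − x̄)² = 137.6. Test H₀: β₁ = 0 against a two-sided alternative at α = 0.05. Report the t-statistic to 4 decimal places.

t = -1.3616

SE(β̂₁) = s/√Sₓₓ = 5.126/√137.6 = 0.436988.
t = -0.595 / 0.436988 = -1.3616.
df = n − 2 = 256.
Two-sided p ≈ 0.1745, which is ≥ 0.05, so fail to reject H₀.
The data do not give significant evidence of an association between class size and test score.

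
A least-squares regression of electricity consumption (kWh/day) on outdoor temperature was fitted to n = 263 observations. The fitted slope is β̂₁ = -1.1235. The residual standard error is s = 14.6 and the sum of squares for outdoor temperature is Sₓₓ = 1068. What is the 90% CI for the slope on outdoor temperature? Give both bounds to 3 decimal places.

(-1.861, -0.386)

SE(β̂₁) = s/√Sₓₓ = 14.6/√1068 = 0.446753.
df = n − 2 = 261.
t* = t_{0.05, 261} = 1.650713.
Margin = t* × SE = 1.650713 × 0.446753 = 0.73746.
CI: -1.1235 ± 0.73746 → (-1.861, -0.386).
With 90% confidence, each one-unit increase in outdoor temperature is associated with a change of between -1.861 and -0.386 kWh/day in electricity consumption.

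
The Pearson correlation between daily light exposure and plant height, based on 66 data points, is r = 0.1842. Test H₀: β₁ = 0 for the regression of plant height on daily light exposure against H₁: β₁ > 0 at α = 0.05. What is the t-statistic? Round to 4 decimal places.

t = 1.4993

t = r·√(n − 2)/√(1 − r²) = 0.1842·√64/√0.96607 = 1.4993.
df = n − 2 = 64.
One-sided p ≈ 0.0694, which is ≥ 0.05, so fail to reject H₀.
The data do not give significant evidence of a linear association between daily light exposure and plant height.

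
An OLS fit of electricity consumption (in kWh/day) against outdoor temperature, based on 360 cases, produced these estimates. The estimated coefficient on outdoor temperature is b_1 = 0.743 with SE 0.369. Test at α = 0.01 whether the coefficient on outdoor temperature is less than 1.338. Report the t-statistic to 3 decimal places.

H₀: β₁ = 1.338 vs H₁: β₁ < 1.338.
t = (b_1 − β₁⁰)/SE = (0.743 − 1.338) / 0.369 = -1.612.
df = n − 2 = 360 − 2 = 358.
One-sided p ≈ 0.0539, which is ≥ 0.01, so fail to reject H₀.
The data do not give significant evidence that the true slope on outdoor temperature is below 1.338 kWh/day per unit.

t = -1.612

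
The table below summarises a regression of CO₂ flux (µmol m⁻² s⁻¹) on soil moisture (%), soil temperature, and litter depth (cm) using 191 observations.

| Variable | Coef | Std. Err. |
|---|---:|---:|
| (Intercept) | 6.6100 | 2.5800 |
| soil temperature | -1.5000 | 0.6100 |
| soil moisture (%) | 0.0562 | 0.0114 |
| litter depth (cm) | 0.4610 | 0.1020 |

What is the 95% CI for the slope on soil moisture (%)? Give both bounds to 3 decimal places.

(0.034, 0.079)

Read off: b = 0.0562, SE = 0.0114 for soil moisture (%).
df = n − k − 1 = 191 − 3 − 1 = 187.
t* = t_{0.025, 187} = 1.972731.
Margin = t* × SE = 1.972731 × 0.0114 = 0.02249.
CI: 0.0562 ± 0.02249 → (0.034, 0.079).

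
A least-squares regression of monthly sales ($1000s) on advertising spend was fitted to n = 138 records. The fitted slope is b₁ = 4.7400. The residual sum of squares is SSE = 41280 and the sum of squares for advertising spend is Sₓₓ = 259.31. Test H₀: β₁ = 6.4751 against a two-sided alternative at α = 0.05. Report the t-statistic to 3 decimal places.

MSE = SSE/(n − 2) = 41280/136 = 303.529.
SE(b₁) = √(MSE/Sₓₓ) = √(303.529/259.31) = 1.08191.
t = (4.7400 − 6.4751) / 1.08191 = -1.604.
df = n − 2 = 136.
Two-sided p ≈ 0.1111, which is ≥ 0.05, so fail to reject H₀.
The data are consistent with a true slope of 6.4751 $1000s per unit of advertising spend.

t = -1.604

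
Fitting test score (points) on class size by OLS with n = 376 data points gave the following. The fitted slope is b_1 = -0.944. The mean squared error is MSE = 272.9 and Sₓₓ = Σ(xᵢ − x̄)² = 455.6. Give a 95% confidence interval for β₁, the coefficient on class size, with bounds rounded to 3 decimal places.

SE(b_1) = √(MSE/Sₓₓ) = √(272.9/455.6) = 0.773945.
df = n − 2 = 374.
t* = t_{0.025, 374} = 1.966327.
Margin = t* × SE = 1.966327 × 0.773945 = 1.52183.
CI: -0.944 ± 1.52183 → (-2.466, 0.578).
With 95% confidence, each one-unit increase in class size is associated with a change of between -2.466 and 0.578 points in test score.

(-2.466, 0.578)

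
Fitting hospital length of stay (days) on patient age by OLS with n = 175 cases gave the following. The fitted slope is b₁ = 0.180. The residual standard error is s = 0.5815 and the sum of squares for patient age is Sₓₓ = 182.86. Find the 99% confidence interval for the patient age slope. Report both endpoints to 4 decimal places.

(0.0680, 0.2920)

SE(b₁) = s/√Sₓₓ = 0.5815/√182.86 = 0.0430022.
df = n − 2 = 173.
t* = t_{0.005, 173} = 2.604546.
Margin = t* × SE = 2.604546 × 0.0430022 = 0.112001.
CI: 0.180 ± 0.112001 → (0.0680, 0.2920).
With 99% confidence, each one-unit increase in patient age is associated with a change of between 0.0680 and 0.2920 days in hospital length of stay.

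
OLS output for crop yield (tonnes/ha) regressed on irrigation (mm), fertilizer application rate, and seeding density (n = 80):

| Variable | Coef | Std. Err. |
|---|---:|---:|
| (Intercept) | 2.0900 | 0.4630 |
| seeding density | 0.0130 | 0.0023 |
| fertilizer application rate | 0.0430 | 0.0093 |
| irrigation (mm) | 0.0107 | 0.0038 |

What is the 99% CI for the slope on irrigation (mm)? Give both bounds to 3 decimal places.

(0.001, 0.021)

Read off: b = 0.0107, SE = 0.0038 for irrigation (mm).
df = n − k − 1 = 80 − 3 − 1 = 76.
t* = t_{0.005, 76} = 2.642078.
Margin = t* × SE = 2.642078 × 0.0038 = 0.01004.
CI: 0.0107 ± 0.01004 → (0.001, 0.021).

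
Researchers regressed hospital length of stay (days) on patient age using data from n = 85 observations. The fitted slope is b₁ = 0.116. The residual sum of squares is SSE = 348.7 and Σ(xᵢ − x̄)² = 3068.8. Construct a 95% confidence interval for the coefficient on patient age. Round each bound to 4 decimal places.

(0.0424, 0.1896)

MSE = SSE/(n − 2) = 348.7/83 = 4.2012.
SE(b₁) = √(MSE/Sₓₓ) = √(4.2012/3068.8) = 0.0370001.
df = n − 2 = 83.
t* = t_{0.025, 83} = 1.98896.
Margin = t* × SE = 1.98896 × 0.0370001 = 0.073592.
CI: 0.116 ± 0.073592 → (0.0424, 0.1896).
With 95% confidence, each one-unit increase in patient age is associated with a change of between 0.0424 and 0.1896 days in hospital length of stay.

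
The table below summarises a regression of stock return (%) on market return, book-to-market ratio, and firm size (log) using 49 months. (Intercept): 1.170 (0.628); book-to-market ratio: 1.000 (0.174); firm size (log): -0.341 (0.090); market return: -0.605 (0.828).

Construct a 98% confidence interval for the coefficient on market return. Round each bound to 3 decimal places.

Read off: b = -0.605, SE = 0.828 for market return.
df = n − k − 1 = 49 − 3 − 1 = 45.
t* = t_{0.01, 45} = 2.412116.
Margin = t* × SE = 2.412116 × 0.828 = 1.99723.
CI: -0.605 ± 1.99723 → (-2.602, 1.392).

(-2.602, 1.392)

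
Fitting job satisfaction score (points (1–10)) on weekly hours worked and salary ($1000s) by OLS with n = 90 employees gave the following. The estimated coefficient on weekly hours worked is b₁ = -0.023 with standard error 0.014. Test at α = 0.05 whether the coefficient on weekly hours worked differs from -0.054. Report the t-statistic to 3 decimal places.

t = 2.214

H₀: β₁ = -0.054 vs H₁: β₁ ≠ -0.054.
t = (b₁ − β₁⁰)/SE = (-0.023 − (-0.054)) / 0.014 = 2.214.
df = n − k − 1 = 90 − 2 − 1 = 87.
Two-sided p ≈ 0.0294, which is < 0.05, so reject H₀.
There is evidence that the true slope on weekly hours worked differs from -0.054 points (1–10) per unit, holding the other predictors fixed.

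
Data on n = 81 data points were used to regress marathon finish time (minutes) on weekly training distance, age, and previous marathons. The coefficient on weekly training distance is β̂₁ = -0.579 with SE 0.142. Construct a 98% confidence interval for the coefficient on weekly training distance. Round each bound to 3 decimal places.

(-0.916, -0.242)

df = n − k − 1 = 81 − 3 − 1 = 77.
t* = t_{0.01, 77} = 2.375757.
Margin = t* × SE = 2.375757 × 0.142 = 0.33736.
CI: -0.579 ± 0.33736 → (-0.916, -0.242).
With 98% confidence, each one-unit increase in weekly training distance is associated with a change of between -0.916 and -0.242 minutes in marathon finish time, holding the other predictors fixed.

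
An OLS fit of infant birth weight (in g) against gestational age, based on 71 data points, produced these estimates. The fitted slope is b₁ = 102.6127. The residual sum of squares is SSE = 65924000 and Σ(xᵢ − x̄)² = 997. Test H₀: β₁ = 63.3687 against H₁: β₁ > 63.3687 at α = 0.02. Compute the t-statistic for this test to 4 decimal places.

MSE = SSE/(n − 2) = 65924000/69 = 955420.
SE(b₁) = √(MSE/Sₓₓ) = √(955420/997) = 30.9563.
t = (102.6127 − 63.3687) / 30.9563 = 1.2677.
df = n − 2 = 69.
One-sided p ≈ 0.1046, which is ≥ 0.02, so fail to reject H₀.
The data do not give significant evidence that the true slope on gestational age exceeds 63.3687 g per unit.

t = 1.2677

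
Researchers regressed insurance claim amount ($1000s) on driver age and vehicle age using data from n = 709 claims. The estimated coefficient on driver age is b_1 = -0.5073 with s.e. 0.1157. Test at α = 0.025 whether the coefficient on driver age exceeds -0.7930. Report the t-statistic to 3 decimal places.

t = 2.469

H₀: β₁ = -0.7930 vs H₁: β₁ > -0.7930.
t = (b_1 − β₁⁰)/SE = (-0.5073 − (-0.7930)) / 0.1157 = 2.469.
df = n − k − 1 = 709 − 2 − 1 = 706.
One-sided p ≈ 0.0069, which is < 0.025, so reject H₀.
There is evidence that the true slope on driver age exceeds -0.7930 $1000s per unit, holding the other predictors fixed.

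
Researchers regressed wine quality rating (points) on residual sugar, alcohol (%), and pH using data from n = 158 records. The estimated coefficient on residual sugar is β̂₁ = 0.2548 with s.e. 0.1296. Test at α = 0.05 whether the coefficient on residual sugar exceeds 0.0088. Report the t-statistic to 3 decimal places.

H₀: β₁ = 0.0088 vs H₁: β₁ > 0.0088.
t = (β̂₁ − β₁⁰)/SE = (0.2548 − 0.0088) / 0.1296 = 1.898.
df = n − k − 1 = 158 − 3 − 1 = 154.
One-sided p ≈ 0.0298, which is < 0.05, so reject H₀.
There is evidence that the true slope on residual sugar exceeds 0.0088 points per unit, holding the other predictors fixed.

t = 1.898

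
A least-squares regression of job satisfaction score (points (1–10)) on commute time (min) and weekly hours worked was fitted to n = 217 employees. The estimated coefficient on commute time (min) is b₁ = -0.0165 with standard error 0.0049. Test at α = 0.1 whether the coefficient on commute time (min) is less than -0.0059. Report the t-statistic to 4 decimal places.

H₀: β₁ = -0.0059 vs H₁: β₁ < -0.0059.
t = (b₁ − β₁⁰)/SE = (-0.0165 − (-0.0059)) / 0.0049 = -2.1633.
df = n − k − 1 = 217 − 2 − 1 = 214.
One-sided p ≈ 0.0158, which is < 0.1, so reject H₀.
There is evidence that the true slope on commute time (min) is below -0.0059 points (1–10) per unit, holding the other predictors fixed.

t = -2.1633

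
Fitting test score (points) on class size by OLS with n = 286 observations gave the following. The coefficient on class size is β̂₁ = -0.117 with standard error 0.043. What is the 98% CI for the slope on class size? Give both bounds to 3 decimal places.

df = n − 2 = 286 − 2 = 284.
t* = t_{0.01, 284} = 2.33955.
Margin = t* × SE = 2.33955 × 0.043 = 0.10060.
CI: -0.117 ± 0.10060 → (-0.218, -0.016).
With 98% confidence, each one-unit increase in class size is associated with a change of between -0.218 and -0.016 points in test score.

(-0.218, -0.016)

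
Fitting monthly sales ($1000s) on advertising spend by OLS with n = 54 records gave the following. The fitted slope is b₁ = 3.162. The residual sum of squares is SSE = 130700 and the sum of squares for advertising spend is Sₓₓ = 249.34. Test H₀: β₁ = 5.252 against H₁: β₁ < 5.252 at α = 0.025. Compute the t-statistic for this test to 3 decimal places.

MSE = SSE/(n − 2) = 130700/52 = 2513.46.
SE(b₁) = √(MSE/Sₓₓ) = √(2513.46/249.34) = 3.17497.
t = (3.162 − 5.252) / 3.17497 = -0.658.
df = n − 2 = 52.
One-sided p ≈ 0.2566, which is ≥ 0.025, so fail to reject H₀.
The data do not give significant evidence that the true slope on advertising spend is below 5.252 $1000s per unit.

t = -0.658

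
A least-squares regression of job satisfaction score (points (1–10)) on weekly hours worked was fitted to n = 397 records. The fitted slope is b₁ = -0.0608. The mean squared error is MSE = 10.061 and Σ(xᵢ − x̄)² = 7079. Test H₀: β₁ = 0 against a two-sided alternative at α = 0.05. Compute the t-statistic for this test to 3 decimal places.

t = -1.613

SE(b₁) = √(MSE/Sₓₓ) = √(10.061/7079) = 0.0376994.
t = -0.0608 / 0.0376994 = -1.613.
df = n − 2 = 395.
Two-sided p ≈ 0.1076, which is ≥ 0.05, so fail to reject H₀.
The data do not give significant evidence of an association between weekly hours worked and job satisfaction score.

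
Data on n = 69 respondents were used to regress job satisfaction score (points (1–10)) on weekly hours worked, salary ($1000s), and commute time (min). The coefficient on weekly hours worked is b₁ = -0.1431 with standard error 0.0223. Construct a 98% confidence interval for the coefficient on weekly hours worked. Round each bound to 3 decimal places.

(-0.196, -0.090)

df = n − k − 1 = 69 − 3 − 1 = 65.
t* = t_{0.01, 65} = 2.385097.
Margin = t* × SE = 2.385097 × 0.0223 = 0.05319.
CI: -0.1431 ± 0.05319 → (-0.196, -0.090).
With 98% confidence, each one-unit increase in weekly hours worked is associated with a change of between -0.196 and -0.090 points (1–10) in job satisfaction score, holding the other predictors fixed.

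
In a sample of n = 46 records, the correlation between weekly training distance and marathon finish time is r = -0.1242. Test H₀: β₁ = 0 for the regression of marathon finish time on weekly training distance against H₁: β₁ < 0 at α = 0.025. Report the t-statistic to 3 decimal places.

t = r·√(n − 2)/√(1 − r²) = -0.1242·√44/√0.984574 = -0.830.
df = n − 2 = 44.
One-sided p ≈ 0.2054, which is ≥ 0.025, so fail to reject H₀.
The data do not give significant evidence of a linear association between weekly training distance and marathon finish time.

t = -0.830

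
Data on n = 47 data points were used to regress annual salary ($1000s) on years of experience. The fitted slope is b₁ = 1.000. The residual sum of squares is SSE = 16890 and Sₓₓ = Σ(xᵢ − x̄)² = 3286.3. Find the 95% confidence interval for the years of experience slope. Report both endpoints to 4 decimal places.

(0.3193, 1.6807)

MSE = SSE/(n − 2) = 16890/45 = 375.333.
SE(b₁) = √(MSE/Sₓₓ) = √(375.333/3286.3) = 0.337952.
df = n − 2 = 45.
t* = t_{0.025, 45} = 2.014103.
Margin = t* × SE = 2.014103 × 0.337952 = 0.680670.
CI: 1.000 ± 0.680670 → (0.3193, 1.6807).
With 95% confidence, each one-unit increase in years of experience is associated with a change of between 0.3193 and 1.6807 $1000s in annual salary.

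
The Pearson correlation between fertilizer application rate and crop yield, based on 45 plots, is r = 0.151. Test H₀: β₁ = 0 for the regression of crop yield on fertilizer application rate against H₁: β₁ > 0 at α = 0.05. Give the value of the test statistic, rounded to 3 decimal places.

t = r·√(n − 2)/√(1 − r²) = 0.151·√43/√0.977199 = 1.002.
df = n − 2 = 43.
One-sided p ≈ 0.1611, which is ≥ 0.05, so fail to reject H₀.
The data do not give significant evidence of a linear association between fertilizer application rate and crop yield.

t = 1.002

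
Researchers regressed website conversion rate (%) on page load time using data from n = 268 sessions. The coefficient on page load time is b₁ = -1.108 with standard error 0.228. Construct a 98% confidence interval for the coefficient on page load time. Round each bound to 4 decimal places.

df = n − 2 = 268 − 2 = 266.
t* = t_{0.01, 266} = 2.340448.
Margin = t* × SE = 2.340448 × 0.228 = 0.533622.
CI: -1.108 ± 0.533622 → (-1.6416, -0.5744).
With 98% confidence, each one-unit increase in page load time is associated with a change of between -1.6416 and -0.5744 % in website conversion rate.

(-1.6416, -0.5744)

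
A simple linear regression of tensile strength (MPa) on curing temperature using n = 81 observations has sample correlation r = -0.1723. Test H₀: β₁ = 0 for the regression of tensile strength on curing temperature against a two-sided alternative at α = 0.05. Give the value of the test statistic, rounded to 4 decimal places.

t = r·√(n − 2)/√(1 − r²) = -0.1723·√79/√0.970313 = -1.5547.
df = n − 2 = 79.
Two-sided p ≈ 0.1240, which is ≥ 0.05, so fail to reject H₀.
The data do not give significant evidence of a linear association between curing temperature and tensile strength.

t = -1.5547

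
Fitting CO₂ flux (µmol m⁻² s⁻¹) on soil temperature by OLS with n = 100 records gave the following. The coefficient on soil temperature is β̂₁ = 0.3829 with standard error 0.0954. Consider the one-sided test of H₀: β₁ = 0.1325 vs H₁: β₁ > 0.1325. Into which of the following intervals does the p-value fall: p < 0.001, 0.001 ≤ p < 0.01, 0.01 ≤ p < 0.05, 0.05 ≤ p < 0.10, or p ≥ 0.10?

t = (0.3829 − 0.1325) / 0.0954 = 2.625.
df = n − 2 = 100 − 2 = 98.
One-sided p = P(T_{98} > t) ≈ 0.0050.
So 0.001 ≤ p < 0.01.

0.001 ≤ p < 0.01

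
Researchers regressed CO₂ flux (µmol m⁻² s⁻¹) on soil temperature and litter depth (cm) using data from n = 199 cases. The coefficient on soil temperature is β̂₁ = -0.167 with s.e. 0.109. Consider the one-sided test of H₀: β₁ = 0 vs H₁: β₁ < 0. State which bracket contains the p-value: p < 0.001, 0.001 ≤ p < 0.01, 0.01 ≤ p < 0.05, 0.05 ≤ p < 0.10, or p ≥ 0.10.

0.05 ≤ p < 0.10

t = -0.167 / 0.109 = -1.532.
df = n − k − 1 = 199 − 2 − 1 = 196.
One-sided p = P(T_{196} < t) ≈ 0.0636.
So 0.05 ≤ p < 0.10.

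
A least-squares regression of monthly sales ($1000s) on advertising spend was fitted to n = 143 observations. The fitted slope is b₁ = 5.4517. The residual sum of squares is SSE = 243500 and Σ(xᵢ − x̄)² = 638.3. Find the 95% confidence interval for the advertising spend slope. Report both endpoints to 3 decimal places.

MSE = SSE/(n − 2) = 243500/141 = 1726.95.
SE(b₁) = √(MSE/Sₓₓ) = √(1726.95/638.3) = 1.64485.
df = n − 2 = 141.
t* = t_{0.025, 141} = 1.976931.
Margin = t* × SE = 1.976931 × 1.64485 = 3.25176.
CI: 5.4517 ± 3.25176 → (2.200, 8.703).
With 95% confidence, each one-unit increase in advertising spend is associated with a change of between 2.200 and 8.703 $1000s in monthly sales.

(2.200, 8.703)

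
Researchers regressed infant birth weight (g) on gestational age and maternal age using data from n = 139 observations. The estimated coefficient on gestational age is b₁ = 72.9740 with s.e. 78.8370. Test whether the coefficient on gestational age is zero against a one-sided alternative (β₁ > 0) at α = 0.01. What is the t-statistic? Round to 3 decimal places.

H₀: β₁ = 0 vs H₁: β₁ > 0.
t = (b₁ − β₁⁰)/SE = 72.9740 / 78.8370 = 0.926.
df = n − k − 1 = 139 − 2 − 1 = 136.
One-sided p ≈ 0.1781, which is ≥ 0.01, so fail to reject H₀.
The data do not give significant evidence that the true slope on gestational age is positive, holding the other predictors fixed.

t = 0.926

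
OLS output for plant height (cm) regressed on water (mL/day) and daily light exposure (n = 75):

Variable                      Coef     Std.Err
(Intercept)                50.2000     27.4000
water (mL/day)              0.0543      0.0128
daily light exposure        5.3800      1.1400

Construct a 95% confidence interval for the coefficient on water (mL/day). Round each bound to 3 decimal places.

(0.029, 0.080)

Read off: b = 0.0543, SE = 0.0128 for water (mL/day).
df = n − k − 1 = 75 − 2 − 1 = 72.
t* = t_{0.025, 72} = 1.993464.
Margin = t* × SE = 1.993464 × 0.0128 = 0.02552.
CI: 0.0543 ± 0.02552 → (0.029, 0.080).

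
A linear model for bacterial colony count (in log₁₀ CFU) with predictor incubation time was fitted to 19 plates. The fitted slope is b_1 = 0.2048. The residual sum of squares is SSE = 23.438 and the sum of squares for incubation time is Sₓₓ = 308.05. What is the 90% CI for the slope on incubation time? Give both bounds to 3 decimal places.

(0.088, 0.321)

MSE = SSE/(n − 2) = 23.438/17 = 1.37871.
SE(b_1) = √(MSE/Sₓₓ) = √(1.37871/308.05) = 0.0668999.
df = n − 2 = 17.
t* = t_{0.05, 17} = 1.739607.
Margin = t* × SE = 1.739607 × 0.0668999 = 0.11638.
CI: 0.2048 ± 0.11638 → (0.088, 0.321).
With 90% confidence, each one-unit increase in incubation time is associated with a change of between 0.088 and 0.321 log₁₀ CFU in bacterial colony count.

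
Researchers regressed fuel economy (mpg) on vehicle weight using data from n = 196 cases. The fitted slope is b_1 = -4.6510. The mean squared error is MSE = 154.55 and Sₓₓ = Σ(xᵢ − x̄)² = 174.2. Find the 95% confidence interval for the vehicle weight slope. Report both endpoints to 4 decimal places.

(-6.5087, -2.7933)

SE(b_1) = √(MSE/Sₓₓ) = √(154.55/174.2) = 0.941912.
df = n − 2 = 194.
t* = t_{0.025, 194} = 1.972268.
Margin = t* × SE = 1.972268 × 0.941912 = 1.857703.
CI: -4.6510 ± 1.857703 → (-6.5087, -2.7933).
With 95% confidence, each one-unit increase in vehicle weight is associated with a change of between -6.5087 and -2.7933 mpg in fuel economy.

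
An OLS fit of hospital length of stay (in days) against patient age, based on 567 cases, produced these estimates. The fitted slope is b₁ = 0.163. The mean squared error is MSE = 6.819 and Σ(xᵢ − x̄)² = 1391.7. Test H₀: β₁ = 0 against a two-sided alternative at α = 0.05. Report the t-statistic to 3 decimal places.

SE(b₁) = √(MSE/Sₓₓ) = √(6.819/1391.7) = 0.0699983.
t = 0.163 / 0.0699983 = 2.329.
df = n − 2 = 565.
Two-sided p ≈ 0.0202, which is < 0.05, so reject H₀.
There is evidence that patient age is associated with hospital length of stay.

t = 2.329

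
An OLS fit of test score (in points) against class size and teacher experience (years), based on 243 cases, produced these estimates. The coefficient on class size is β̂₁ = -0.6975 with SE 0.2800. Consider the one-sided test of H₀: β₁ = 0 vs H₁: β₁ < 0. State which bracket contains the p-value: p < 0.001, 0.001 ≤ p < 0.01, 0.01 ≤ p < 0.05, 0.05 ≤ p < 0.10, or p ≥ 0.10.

t = -0.6975 / 0.2800 = -2.491.
df = n − k − 1 = 243 − 2 − 1 = 240.
One-sided p = P(T_{240} < t) ≈ 0.0067.
So 0.001 ≤ p < 0.01.

0.001 ≤ p < 0.01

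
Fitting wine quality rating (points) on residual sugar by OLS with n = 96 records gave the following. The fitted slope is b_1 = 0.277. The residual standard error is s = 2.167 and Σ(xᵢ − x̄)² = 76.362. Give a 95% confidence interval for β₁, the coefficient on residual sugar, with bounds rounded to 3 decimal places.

(-0.215, 0.769)

SE(b_1) = s/√Sₓₓ = 2.167/√76.362 = 0.247982.
df = n − 2 = 94.
t* = t_{0.025, 94} = 1.985523.
Margin = t* × SE = 1.985523 × 0.247982 = 0.49237.
CI: 0.277 ± 0.49237 → (-0.215, 0.769).
With 95% confidence, each one-unit increase in residual sugar is associated with a change of between -0.215 and 0.769 points in wine quality rating.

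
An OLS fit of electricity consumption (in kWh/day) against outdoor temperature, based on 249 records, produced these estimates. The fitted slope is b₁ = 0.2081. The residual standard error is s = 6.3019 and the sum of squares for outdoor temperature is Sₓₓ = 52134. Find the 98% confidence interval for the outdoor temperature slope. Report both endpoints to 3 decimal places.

(0.143, 0.273)

SE(b₁) = s/√Sₓₓ = 6.3019/√52134 = 0.0276001.
df = n − 2 = 247.
t* = t_{0.01, 247} = 2.34154.
Margin = t* × SE = 2.34154 × 0.0276001 = 0.06463.
CI: 0.2081 ± 0.06463 → (0.143, 0.273).
With 98% confidence, each one-unit increase in outdoor temperature is associated with a change of between 0.143 and 0.273 kWh/day in electricity consumption.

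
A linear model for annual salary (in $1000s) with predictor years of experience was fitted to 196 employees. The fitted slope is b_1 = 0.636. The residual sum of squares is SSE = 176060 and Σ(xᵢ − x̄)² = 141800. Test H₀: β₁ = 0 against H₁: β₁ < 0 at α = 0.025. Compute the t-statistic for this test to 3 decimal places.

MSE = SSE/(n − 2) = 176060/194 = 907.526.
SE(b_1) = √(MSE/Sₓₓ) = √(907.526/141800) = 0.0800003.
t = 0.636 / 0.0800003 = 7.950.
df = n − 2 = 194.
One-sided p ≈ 1.0000, which is ≥ 0.025, so fail to reject H₀.
The data do not give significant evidence that the true slope on years of experience is negative.

t = 7.950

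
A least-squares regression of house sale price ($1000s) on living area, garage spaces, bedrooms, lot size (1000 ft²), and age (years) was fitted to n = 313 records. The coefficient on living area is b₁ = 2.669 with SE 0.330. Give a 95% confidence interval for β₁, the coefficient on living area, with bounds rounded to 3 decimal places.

df = n − k − 1 = 313 − 5 − 1 = 307.
t* = t_{0.025, 307} = 1.967721.
Margin = t* × SE = 1.967721 × 0.330 = 0.64935.
CI: 2.669 ± 0.64935 → (2.020, 3.318).
With 95% confidence, each one-unit increase in living area is associated with a change of between 2.020 and 3.318 $1000s in house sale price, holding the other predictors fixed.

(2.020, 3.318)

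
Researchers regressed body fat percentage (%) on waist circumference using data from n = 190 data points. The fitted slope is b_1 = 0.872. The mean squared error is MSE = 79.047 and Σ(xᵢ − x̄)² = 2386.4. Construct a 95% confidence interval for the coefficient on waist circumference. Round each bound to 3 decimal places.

(0.513, 1.231)

SE(b_1) = √(MSE/Sₓₓ) = √(79.047/2386.4) = 0.182.
df = n − 2 = 188.
t* = t_{0.025, 188} = 1.972663.
Margin = t* × SE = 1.972663 × 0.182 = 0.35902.
CI: 0.872 ± 0.35902 → (0.513, 1.231).
With 95% confidence, each one-unit increase in waist circumference is associated with a change of between 0.513 and 1.231 % in body fat percentage.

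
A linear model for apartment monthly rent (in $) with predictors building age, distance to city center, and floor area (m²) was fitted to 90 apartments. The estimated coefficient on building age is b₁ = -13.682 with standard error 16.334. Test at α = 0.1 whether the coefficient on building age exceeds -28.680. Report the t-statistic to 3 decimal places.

H₀: β₁ = -28.680 vs H₁: β₁ > -28.680.
t = (b₁ − β₁⁰)/SE = (-13.682 − (-28.680)) / 16.334 = 0.918.
df = n − k − 1 = 90 − 3 − 1 = 86.
One-sided p ≈ 0.1805, which is ≥ 0.1, so fail to reject H₀.
The data do not give significant evidence that the true slope on building age exceeds -28.680 $ per unit, holding the other predictors fixed.

t = 0.918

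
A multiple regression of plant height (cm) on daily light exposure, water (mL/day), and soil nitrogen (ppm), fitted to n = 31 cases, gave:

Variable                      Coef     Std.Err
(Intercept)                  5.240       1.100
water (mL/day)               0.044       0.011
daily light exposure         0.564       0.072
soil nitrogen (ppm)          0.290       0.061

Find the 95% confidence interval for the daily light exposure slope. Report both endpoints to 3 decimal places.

(0.416, 0.712)

Read off: b = 0.564, SE = 0.072 for daily light exposure.
df = n − k − 1 = 31 − 3 − 1 = 27.
t* = t_{0.025, 27} = 2.051831.
Margin = t* × SE = 2.051831 × 0.072 = 0.14773.
CI: 0.564 ± 0.14773 → (0.416, 0.712).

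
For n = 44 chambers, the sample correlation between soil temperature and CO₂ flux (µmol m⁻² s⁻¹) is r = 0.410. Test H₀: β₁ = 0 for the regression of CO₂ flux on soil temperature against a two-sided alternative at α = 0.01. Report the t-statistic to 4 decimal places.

t = r·√(n − 2)/√(1 − r²) = 0.410·√42/√0.8319 = 2.9132.
df = n − 2 = 42.
Two-sided p ≈ 0.0057, which is < 0.01, so reject H₀.
There is evidence of a linear association between soil temperature and CO₂ flux.

t = 2.9132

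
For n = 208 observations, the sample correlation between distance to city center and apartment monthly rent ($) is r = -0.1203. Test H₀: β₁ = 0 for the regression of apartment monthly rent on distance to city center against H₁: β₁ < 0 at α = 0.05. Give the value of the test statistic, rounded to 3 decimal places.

t = r·√(n − 2)/√(1 − r²) = -0.1203·√206/√0.985528 = -1.739.
df = n − 2 = 206.
One-sided p ≈ 0.0417, which is < 0.05, so reject H₀.
There is evidence of a linear association between distance to city center and apartment monthly rent.

t = -1.739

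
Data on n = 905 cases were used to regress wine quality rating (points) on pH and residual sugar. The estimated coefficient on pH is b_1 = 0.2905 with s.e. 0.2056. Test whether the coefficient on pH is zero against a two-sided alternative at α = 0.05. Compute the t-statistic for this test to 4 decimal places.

t = 1.4129

H₀: β₁ = 0 vs H₁: β₁ ≠ 0.
t = (b_1 − β₁⁰)/SE = 0.2905 / 0.2056 = 1.4129.
df = n − k − 1 = 905 − 2 − 1 = 902.
Two-sided p ≈ 0.1580, which is ≥ 0.05, so fail to reject H₀.
The data do not give significant evidence of an association between pH and wine quality rating, after adjusting for the other predictors.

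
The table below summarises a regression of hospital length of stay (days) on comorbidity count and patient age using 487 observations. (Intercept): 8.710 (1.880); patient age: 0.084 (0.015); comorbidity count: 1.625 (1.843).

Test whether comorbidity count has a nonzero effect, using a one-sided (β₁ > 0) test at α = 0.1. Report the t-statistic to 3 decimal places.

t = 0.882

Read off: b = 1.625, SE = 1.843 for comorbidity count.
H₀: β₁ = 0 vs H₁: β₁ > 0.
t = 1.625 / 1.843 = 0.882.
df = n − k − 1 = 487 − 2 − 1 = 484.
One-sided p ≈ 0.1892, which is ≥ 0.1, so fail to reject H₀.
The data do not give significant evidence that the true slope on comorbidity count is positive, holding the other predictors fixed.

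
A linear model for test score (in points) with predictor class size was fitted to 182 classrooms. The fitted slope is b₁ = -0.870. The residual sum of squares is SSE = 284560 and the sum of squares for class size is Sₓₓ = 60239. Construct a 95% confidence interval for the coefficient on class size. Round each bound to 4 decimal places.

(-1.1897, -0.5503)

MSE = SSE/(n − 2) = 284560/180 = 1580.89.
SE(b₁) = √(MSE/Sₓₓ) = √(1580.89/60239) = 0.161999.
df = n − 2 = 180.
t* = t_{0.025, 180} = 1.973231.
Margin = t* × SE = 1.973231 × 0.161999 = 0.319661.
CI: -0.870 ± 0.319661 → (-1.1897, -0.5503).
With 95% confidence, each one-unit increase in class size is associated with a change of between -1.1897 and -0.5503 points in test score.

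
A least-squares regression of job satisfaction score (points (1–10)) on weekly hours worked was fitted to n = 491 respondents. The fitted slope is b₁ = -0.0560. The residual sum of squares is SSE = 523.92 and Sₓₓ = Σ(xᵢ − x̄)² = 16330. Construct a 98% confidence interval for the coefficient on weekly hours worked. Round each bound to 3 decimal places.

(-0.075, -0.037)

MSE = SSE/(n − 2) = 523.92/489 = 1.07141.
SE(b₁) = √(MSE/Sₓₓ) = √(1.07141/16330) = 0.0081.
df = n − 2 = 489.
t* = t_{0.01, 489} = 2.333998.
Margin = t* × SE = 2.333998 × 0.0081 = 0.01891.
CI: -0.0560 ± 0.01891 → (-0.075, -0.037).
With 98% confidence, each one-unit increase in weekly hours worked is associated with a change of between -0.075 and -0.037 points (1–10) in job satisfaction score.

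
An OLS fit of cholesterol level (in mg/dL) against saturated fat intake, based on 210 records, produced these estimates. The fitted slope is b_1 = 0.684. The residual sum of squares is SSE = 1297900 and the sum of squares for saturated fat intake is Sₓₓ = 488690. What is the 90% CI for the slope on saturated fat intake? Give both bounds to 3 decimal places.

(0.497, 0.871)

MSE = SSE/(n − 2) = 1297900/208 = 6239.9.
SE(b_1) = √(MSE/Sₓₓ) = √(6239.9/488690) = 0.112998.
df = n − 2 = 208.
t* = t_{0.05, 208} = 1.652212.
Margin = t* × SE = 1.652212 × 0.112998 = 0.18670.
CI: 0.684 ± 0.18670 → (0.497, 0.871).
With 90% confidence, each one-unit increase in saturated fat intake is associated with a change of between 0.497 and 0.871 mg/dL in cholesterol level.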